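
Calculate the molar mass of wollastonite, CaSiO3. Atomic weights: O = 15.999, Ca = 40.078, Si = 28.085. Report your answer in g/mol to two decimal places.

Ca: 1 × 40.078 = 40.0780
Si: 1 × 28.085 = 28.0850
O: 3 × 15.999 = 47.9970
Summing the contributions gives the formula mass.

116.16 g/mol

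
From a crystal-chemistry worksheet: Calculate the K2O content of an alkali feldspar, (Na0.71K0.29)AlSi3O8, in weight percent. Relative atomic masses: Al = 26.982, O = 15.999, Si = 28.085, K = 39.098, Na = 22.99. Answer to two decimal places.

5.12 wt%

Molar mass of (Na0.71K0.29)AlSi3O8 = 0.71·22.99 + 0.29·39.098 + 1·26.982 + 3·28.085 + 8·15.999 = 266.890 g/mol.
Each formula unit contains 0.29 K, equivalent to 0.29/2 = 0.1450 mol K2O.
M(K2O) = 2×39.098 + 1×15.999 = 94.195 g/mol.
Mass of K2O per formula unit = 0.1450 × 94.195 = 13.658 g.
K2O wt% = 13.658 / 266.890 × 100 = 5.12%.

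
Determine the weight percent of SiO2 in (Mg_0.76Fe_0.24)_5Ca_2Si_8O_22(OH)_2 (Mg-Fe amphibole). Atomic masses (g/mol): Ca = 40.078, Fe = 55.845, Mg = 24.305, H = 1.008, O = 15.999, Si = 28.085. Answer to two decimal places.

M((Mg_0.76Fe_0.24)_5Ca_2Si_8O_22(OH)_2) = 850.201 g/mol; M(SiO2) = 60.083 g/mol.
Moles SiO2 per formula unit = 8 Si ÷ 1 = 8.0000.
SiO2 fraction = (8.0000 × 60.083) / 850.201 = 480.664/850.201 = 0.5654.

56.54 wt%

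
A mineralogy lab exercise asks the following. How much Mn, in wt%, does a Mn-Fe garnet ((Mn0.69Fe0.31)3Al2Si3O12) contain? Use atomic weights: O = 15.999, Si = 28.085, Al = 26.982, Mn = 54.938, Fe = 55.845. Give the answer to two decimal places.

22.93 wt%

Formula mass = 2.07×54.938 + 0.93×55.845 + 2×26.982 + 3×28.085 + 12×15.999 = 495.865 g/mol, of which 113.722 g is Mn.
So Mn makes up 113.722/495.865 = 0.2293 of the mass, i.e. 22.93%.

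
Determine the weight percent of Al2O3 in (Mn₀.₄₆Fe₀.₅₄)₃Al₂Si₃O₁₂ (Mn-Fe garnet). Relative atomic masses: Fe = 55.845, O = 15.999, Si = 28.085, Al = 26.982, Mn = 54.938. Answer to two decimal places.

Molar mass of (Mn₀.₄₆Fe₀.₅₄)₃Al₂Si₃O₁₂ = 1.38·54.938 + 1.62·55.845 + 2·26.982 + 3·28.085 + 12·15.999 = 496.490 g/mol.
Each formula unit contains 2 Al, equivalent to 2/2 = 1.0000 mol Al2O3.
M(Al2O3) = 2×26.982 + 3×15.999 = 101.961 g/mol.
Mass of Al2O3 per formula unit = 1.0000 × 101.961 = 101.961 g.
Al2O3 wt% = 101.961 / 496.490 × 100 = 20.54%.

20.54 wt%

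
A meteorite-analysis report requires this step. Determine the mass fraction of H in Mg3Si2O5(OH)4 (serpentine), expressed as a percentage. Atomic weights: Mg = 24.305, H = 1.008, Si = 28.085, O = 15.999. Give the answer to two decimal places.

M(Mg3Si2O5(OH)4) = 277.108 g/mol.
H contributes 4 × 1.008 = 4.032 g per mole.
4.032/277.108 = 0.0146 → 1.46%.

1.46 wt%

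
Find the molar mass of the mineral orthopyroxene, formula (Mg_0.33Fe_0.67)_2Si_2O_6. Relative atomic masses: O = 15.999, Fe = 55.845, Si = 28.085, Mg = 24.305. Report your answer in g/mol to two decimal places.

The formula mass is the sum 0.66(24.305) + 1.34(55.845) + 2(28.085) + 6(15.999).

243.04 g/mol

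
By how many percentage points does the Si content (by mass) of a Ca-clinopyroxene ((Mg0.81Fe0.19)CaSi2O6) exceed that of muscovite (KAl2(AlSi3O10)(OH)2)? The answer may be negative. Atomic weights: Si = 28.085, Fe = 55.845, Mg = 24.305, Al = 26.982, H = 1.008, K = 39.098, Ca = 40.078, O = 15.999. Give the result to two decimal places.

M((Mg0.81Fe0.19)CaSi2O6) = 222.540 g/mol, so wt% Si = 56.170/222.540 × 100 = 25.24%.
M(KAl2(AlSi3O10)(OH)2) = 398.303 g/mol, so wt% Si = 84.255/398.303 × 100 = 21.15%.
25.24 − 21.15 = 4.09 pp.

4.09 percentage points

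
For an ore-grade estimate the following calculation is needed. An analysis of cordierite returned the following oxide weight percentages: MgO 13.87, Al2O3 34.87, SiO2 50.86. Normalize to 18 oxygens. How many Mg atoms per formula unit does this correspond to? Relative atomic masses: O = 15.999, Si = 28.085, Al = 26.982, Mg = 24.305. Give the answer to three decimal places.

MgO (M=40.304): mol = 0.34413; Mg = 0.34413, O = 0.34413.
Al2O3 (M=101.961): mol = 0.34199; Al = 0.68398, O = 1.02597.
SiO2 (M=60.083): mol = 0.84650; Si = 0.84650, O = 1.69300.
ΣO = 3.06310; factor = 18/ΣO = 5.87640.
Mg apfu = 0.34413 × 5.87640 = 2.022.

2.022 Mg apfu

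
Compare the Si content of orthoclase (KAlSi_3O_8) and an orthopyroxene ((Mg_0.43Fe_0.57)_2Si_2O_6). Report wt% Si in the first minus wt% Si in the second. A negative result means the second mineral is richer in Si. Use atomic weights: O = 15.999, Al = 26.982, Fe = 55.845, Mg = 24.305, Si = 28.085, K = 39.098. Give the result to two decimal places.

6.54 percentage points

Si in KAlSi_3O_8: molar mass 278.327 g/mol; 3×28.085 = 84.255 g → 30.27 wt%.
Si in (Mg_0.43Fe_0.57)_2Si_2O_6: molar mass 236.730 g/mol; 2×28.085 = 56.170 g → 23.73 wt%.
Difference = 30.27 − 23.73 = 6.54 percentage points.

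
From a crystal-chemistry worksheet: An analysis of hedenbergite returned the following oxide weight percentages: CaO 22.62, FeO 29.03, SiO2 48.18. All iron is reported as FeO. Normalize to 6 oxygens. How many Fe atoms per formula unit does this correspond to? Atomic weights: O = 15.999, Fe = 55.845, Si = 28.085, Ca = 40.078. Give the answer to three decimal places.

1.005 Fe apfu

CaO: 22.62/56.077 = 0.40337 mol → 0.40337 mol Ca, 0.40337 mol O.
FeO: 29.03/71.844 = 0.40407 mol → 0.40407 mol Fe, 0.40407 mol O.
SiO2: 48.18/60.083 = 0.80189 mol → 0.80189 mol Si, 1.60378 mol O.
Total oxygen = 2.41122 mol. Normalization factor = 6/2.41122 = 2.48837.
Fe per 6 O = 0.40407 × 2.48837 = 1.005.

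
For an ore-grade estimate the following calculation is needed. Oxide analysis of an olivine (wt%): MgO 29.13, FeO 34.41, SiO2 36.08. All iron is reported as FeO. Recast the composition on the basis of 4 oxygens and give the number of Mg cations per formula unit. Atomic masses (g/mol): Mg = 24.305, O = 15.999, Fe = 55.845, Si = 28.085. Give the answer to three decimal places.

1.203 Mg apfu

MgO (M=40.304): mol = 0.72276; Mg = 0.72276, O = 0.72276.
FeO (M=71.844): mol = 0.47895; Fe = 0.47895, O = 0.47895.
SiO2 (M=60.083): mol = 0.60050; Si = 0.60050, O = 1.20100.
ΣO = 2.40271; factor = 4/ΣO = 1.66479.
Mg apfu = 0.72276 × 1.66479 = 1.203.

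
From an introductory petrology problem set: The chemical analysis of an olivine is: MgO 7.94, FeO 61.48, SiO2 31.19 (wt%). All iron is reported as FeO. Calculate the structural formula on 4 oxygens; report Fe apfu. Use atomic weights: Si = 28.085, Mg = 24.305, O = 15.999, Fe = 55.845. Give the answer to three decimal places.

MgO (M=40.304): mol = 0.19700; Mg = 0.19700, O = 0.19700.
FeO (M=71.844): mol = 0.85574; Fe = 0.85574, O = 0.85574.
SiO2 (M=60.083): mol = 0.51912; Si = 0.51912, O = 1.03824.
ΣO = 2.09098; factor = 4/ΣO = 1.91298.
Fe apfu = 0.85574 × 1.91298 = 1.637.

1.637 Fe apfu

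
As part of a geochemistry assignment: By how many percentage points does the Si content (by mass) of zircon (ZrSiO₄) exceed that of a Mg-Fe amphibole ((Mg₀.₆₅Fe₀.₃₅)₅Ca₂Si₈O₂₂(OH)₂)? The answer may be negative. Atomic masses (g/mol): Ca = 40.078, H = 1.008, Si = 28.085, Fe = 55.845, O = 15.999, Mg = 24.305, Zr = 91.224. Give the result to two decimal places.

-10.58 percentage points

Si in ZrSiO₄: molar mass 183.305 g/mol; 1×28.085 = 28.085 g → 15.32 wt%.
Si in (Mg₀.₆₅Fe₀.₃₅)₅Ca₂Si₈O₂₂(OH)₂: molar mass 867.548 g/mol; 8×28.085 = 224.680 g → 25.90 wt%.
Difference = 15.32 − 25.90 = -10.58 percentage points.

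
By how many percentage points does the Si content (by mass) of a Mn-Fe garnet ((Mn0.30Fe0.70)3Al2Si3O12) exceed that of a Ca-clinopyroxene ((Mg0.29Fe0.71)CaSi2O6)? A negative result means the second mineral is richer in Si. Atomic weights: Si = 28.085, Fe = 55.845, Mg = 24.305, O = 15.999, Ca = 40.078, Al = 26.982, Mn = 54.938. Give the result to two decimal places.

M((Mn0.30Fe0.70)3Al2Si3O12) = 496.926 g/mol, so wt% Si = 84.255/496.926 × 100 = 16.96%.
M((Mg0.29Fe0.71)CaSi2O6) = 238.940 g/mol, so wt% Si = 56.170/238.940 × 100 = 23.51%.
16.96 − 23.51 = -6.55 pp.

-6.55 percentage points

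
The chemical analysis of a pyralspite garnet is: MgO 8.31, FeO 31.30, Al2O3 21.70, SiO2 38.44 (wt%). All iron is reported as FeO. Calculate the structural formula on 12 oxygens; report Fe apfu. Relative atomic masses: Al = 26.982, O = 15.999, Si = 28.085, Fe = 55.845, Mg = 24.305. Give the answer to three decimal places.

8.31 wt% MgO ÷ 40.304 g/mol = 0.20618 mol, giving 0.20618 Mg and 0.20618 O.
31.30 wt% FeO ÷ 71.844 g/mol = 0.43567 mol, giving 0.43567 Fe and 0.43567 O.
21.70 wt% Al2O3 ÷ 101.961 g/mol = 0.21283 mol, giving 0.42566 Al and 0.63849 O.
38.44 wt% SiO2 ÷ 60.083 g/mol = 0.63978 mol, giving 0.63978 Si and 1.27956 O.
Oxygen sums to 2.55990; scaling by 12/2.55990 = 4.68768 puts the formula on 12 O.
Fe: 0.43567 × 4.68768 = 2.042 atoms per formula unit.

2.042 Fe apfu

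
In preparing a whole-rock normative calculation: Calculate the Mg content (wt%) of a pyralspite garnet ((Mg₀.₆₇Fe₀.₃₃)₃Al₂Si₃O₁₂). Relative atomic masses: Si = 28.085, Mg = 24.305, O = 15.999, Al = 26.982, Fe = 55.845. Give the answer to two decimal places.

11.25 wt%

Formula mass = 2.01*24.305 + 0.99*55.845 + 2*26.982 + 3*28.085 + 12*15.999 = 434.347 g/mol, of which 48.853 g is Mg.
So Mg makes up 48.853/434.347 = 0.1125 of the mass, i.e. 11.25%.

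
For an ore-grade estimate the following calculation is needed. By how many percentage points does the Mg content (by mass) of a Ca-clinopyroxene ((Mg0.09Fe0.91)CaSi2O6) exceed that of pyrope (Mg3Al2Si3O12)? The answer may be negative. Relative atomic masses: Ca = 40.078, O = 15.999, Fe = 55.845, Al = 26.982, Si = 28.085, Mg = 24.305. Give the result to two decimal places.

Mg in (Mg0.09Fe0.91)CaSi2O6: molar mass 245.248 g/mol; 0.09×24.305 = 2.187 g → 0.89 wt%.
Mg in Mg3Al2Si3O12: molar mass 403.122 g/mol; 3×24.305 = 72.915 g → 18.09 wt%.
Difference = 0.89 − 18.09 = -17.20 percentage points.

-17.20 percentage points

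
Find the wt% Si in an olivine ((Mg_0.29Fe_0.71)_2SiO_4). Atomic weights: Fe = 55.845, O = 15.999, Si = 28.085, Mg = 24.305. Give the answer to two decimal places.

Formula mass = 0.58·24.305 + 1.42·55.845 + 1·28.085 + 4·15.999 = 185.478 g/mol, of which 28.085 g is Si.
So Si makes up 28.085/185.478 = 0.1514 of the mass, i.e. 15.14%.

15.14 wt%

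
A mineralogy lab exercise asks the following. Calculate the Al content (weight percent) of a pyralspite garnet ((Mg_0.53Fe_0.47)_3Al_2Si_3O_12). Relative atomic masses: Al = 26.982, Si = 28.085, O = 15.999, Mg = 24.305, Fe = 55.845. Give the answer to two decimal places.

12.06 weight percent

Formula mass = 1.59·24.305 + 1.41·55.845 + 2·26.982 + 3·28.085 + 12·15.999 = 447.593 g/mol, of which 53.964 g is Al.
So Al makes up 53.964/447.593 = 0.1206 of the mass, i.e. 12.06%.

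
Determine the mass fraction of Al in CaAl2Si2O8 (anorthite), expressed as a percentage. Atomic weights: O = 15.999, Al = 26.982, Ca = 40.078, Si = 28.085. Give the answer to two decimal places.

19.40 mass %

M(CaAl2Si2O8) = 278.204 g/mol.
Al contributes 2 × 26.982 = 53.964 g per mole.
53.964/278.204 = 0.1940 → 19.40%.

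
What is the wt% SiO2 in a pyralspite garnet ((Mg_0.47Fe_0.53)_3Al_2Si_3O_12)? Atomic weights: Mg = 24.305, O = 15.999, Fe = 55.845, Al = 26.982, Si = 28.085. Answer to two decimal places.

Molar mass of (Mg_0.47Fe_0.53)_3Al_2Si_3O_12 = 1.41·24.305 + 1.59·55.845 + 2·26.982 + 3·28.085 + 12·15.999 = 453.271 g/mol.
Each formula unit contains 3 Si, equivalent to 3/1 = 3.0000 mol SiO2.
M(SiO2) = 1×28.085 + 2×15.999 = 60.083 g/mol.
Mass of SiO2 per formula unit = 3.0000 × 60.083 = 180.249 g.
SiO2 wt% = 180.249 / 453.271 × 100 = 39.77%.

39.77 wt%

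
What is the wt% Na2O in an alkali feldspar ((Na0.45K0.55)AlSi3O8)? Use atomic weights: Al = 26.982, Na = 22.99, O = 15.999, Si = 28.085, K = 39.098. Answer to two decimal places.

5.14 wt%

Formula mass = 271.078 g/mol.
0.45 Na → 0.2250 mol Na2O per formula unit; M(Na2O) = 61.979, so Na2O mass = 13.945 g.
13.945/271.078 × 100 = 5.14 wt%.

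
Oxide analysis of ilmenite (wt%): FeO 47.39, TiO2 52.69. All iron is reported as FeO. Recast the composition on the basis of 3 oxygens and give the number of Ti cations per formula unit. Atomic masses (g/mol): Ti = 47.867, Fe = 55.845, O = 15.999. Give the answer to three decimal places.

FeO: 47.39/71.844 = 0.65962 mol → 0.65962 mol Fe, 0.65962 mol O.
TiO2: 52.69/79.865 = 0.65974 mol → 0.65974 mol Ti, 1.31948 mol O.
Total oxygen = 1.97910 mol. Normalization factor = 3/1.97910 = 1.51584.
Ti per 3 O = 0.65974 × 1.51584 = 1.000.

1.000 Ti apfu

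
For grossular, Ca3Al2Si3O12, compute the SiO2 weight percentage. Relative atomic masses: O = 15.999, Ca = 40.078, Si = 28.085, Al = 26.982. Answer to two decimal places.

40.02 wt%

Formula mass = 450.441 g/mol.
3 Si → 3.0000 mol SiO2 per formula unit; M(SiO2) = 60.083, so SiO2 mass = 180.249 g.
180.249/450.441 × 100 = 40.02 wt%.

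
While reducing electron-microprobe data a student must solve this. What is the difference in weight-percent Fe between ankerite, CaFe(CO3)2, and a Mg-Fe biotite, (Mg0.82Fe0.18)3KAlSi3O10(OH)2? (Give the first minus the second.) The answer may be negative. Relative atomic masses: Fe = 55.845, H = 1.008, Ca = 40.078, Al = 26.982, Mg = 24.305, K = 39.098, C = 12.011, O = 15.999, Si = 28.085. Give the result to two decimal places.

18.92 percentage points

M(CaFe(CO3)2) = 215.939 g/mol, so wt% Fe = 55.845/215.939 × 100 = 25.86%.
M((Mg0.82Fe0.18)3KAlSi3O10(OH)2) = 434.286 g/mol, so wt% Fe = 30.156/434.286 × 100 = 6.94%.
25.86 − 6.94 = 18.92 pp.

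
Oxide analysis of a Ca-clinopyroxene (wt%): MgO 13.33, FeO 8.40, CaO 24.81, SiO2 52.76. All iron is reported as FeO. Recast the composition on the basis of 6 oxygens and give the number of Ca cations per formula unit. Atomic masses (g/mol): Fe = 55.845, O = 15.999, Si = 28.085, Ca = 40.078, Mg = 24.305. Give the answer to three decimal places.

MgO (M=40.304): mol = 0.33074; Mg = 0.33074, O = 0.33074.
FeO (M=71.844): mol = 0.11692; Fe = 0.11692, O = 0.11692.
CaO (M=56.077): mol = 0.44243; Ca = 0.44243, O = 0.44243.
SiO2 (M=60.083): mol = 0.87812; Si = 0.87812, O = 1.75624.
ΣO = 2.64633; factor = 6/ΣO = 2.26729.
Ca apfu = 0.44243 × 2.26729 = 1.003.

1.003 Ca apfu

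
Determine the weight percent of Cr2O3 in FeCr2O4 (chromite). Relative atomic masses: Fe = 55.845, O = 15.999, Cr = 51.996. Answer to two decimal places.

Formula mass = 223.833 g/mol.
2 Cr → 1.0000 mol Cr2O3 per formula unit; M(Cr2O3) = 151.989, so Cr2O3 mass = 151.989 g.
151.989/223.833 × 100 = 67.90 wt%.

67.90 wt%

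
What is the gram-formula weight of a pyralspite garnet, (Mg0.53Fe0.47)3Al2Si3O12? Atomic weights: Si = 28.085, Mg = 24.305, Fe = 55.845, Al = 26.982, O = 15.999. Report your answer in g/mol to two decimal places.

447.59 g/mol

M = 1.59*24.305 + 1.41*55.845 + 2*26.982 + 3*28.085 + 12*15.999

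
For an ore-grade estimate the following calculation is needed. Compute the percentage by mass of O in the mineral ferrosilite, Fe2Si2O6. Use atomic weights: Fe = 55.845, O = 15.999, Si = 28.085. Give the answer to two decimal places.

36.38 mass %

Formula mass = 2·55.845 + 2·28.085 + 6·15.999 = 263.854 g/mol, of which 95.994 g is O.
So O makes up 95.994/263.854 = 0.3638 of the mass, i.e. 36.38%.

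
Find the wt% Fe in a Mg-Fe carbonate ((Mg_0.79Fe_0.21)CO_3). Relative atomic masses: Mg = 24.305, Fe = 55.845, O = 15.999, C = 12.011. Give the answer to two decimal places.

Molar mass of (Mg_0.79Fe_0.21)CO_3: 0.79*24.305 + 0.21*55.845 + 1*12.011 + 3*15.999 = 90.936 g/mol.
Mass of Fe per formula unit: 0.21 × 55.845 = 11.727 g.
Weight fraction Fe = 11.727 / 90.936 = 0.1290.

12.90 weight percent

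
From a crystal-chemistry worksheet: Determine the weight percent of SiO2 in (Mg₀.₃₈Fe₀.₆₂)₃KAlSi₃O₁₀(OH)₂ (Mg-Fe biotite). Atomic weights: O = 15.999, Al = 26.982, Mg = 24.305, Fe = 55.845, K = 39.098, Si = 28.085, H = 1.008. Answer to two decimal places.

37.87 wt%

Formula mass = 475.918 g/mol.
3 Si → 3.0000 mol SiO2 per formula unit; M(SiO2) = 60.083, so SiO2 mass = 180.249 g.
180.249/475.918 × 100 = 37.87 wt%.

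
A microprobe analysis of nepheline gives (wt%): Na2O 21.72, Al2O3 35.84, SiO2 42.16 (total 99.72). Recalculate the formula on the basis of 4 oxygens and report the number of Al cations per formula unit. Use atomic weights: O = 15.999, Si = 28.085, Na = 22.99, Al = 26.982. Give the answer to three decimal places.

1.001 Al apfu

Na2O (M=61.979): mol = 0.35044; Na = 0.70088, O = 0.35044.
Al2O3 (M=101.961): mol = 0.35151; Al = 0.70302, O = 1.05453.
SiO2 (M=60.083): mol = 0.70170; Si = 0.70170, O = 1.40340.
ΣO = 2.80837; factor = 4/ΣO = 1.42431.
Al apfu = 0.70302 × 1.42431 = 1.001.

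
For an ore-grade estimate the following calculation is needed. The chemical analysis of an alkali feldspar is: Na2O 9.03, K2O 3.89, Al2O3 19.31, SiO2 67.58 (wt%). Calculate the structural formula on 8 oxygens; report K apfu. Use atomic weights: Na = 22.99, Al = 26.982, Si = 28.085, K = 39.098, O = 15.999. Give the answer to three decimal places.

9.03 wt% Na2O ÷ 61.979 g/mol = 0.14569 mol, giving 0.29138 Na and 0.14569 O.
3.89 wt% K2O ÷ 94.195 g/mol = 0.04130 mol, giving 0.08260 K and 0.04130 O.
19.31 wt% Al2O3 ÷ 101.961 g/mol = 0.18939 mol, giving 0.37878 Al and 0.56817 O.
67.58 wt% SiO2 ÷ 60.083 g/mol = 1.12478 mol, giving 1.12478 Si and 2.24956 O.
Oxygen sums to 3.00472; scaling by 8/3.00472 = 2.66248 puts the formula on 8 O.
K: 0.08260 × 2.66248 = 0.220 atoms per formula unit.

0.220 K apfu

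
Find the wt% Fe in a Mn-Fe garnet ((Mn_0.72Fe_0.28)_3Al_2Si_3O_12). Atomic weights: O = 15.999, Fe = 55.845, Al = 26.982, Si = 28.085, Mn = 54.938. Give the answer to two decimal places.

9.46 mass %

M((Mn_0.72Fe_0.28)_3Al_2Si_3O_12) = 495.783 g/mol.
Fe contributes 0.84 × 55.845 = 46.910 g per mole.
46.910/495.783 = 0.0946 → 9.46%.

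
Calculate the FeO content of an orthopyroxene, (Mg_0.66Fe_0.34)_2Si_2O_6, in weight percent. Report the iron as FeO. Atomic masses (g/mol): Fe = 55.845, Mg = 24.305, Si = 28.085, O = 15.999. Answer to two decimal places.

Formula mass = 222.221 g/mol.
0.68 Fe → 0.6800 mol FeO per formula unit; M(FeO) = 71.844, so FeO mass = 48.854 g.
48.854/222.221 × 100 = 21.98 wt%.

21.98 wt%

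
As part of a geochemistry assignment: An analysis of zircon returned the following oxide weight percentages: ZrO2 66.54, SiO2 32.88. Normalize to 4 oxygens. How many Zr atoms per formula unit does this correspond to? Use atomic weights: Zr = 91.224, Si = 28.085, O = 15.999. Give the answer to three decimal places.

0.993 Zr apfu

ZrO2: 66.54/123.222 = 0.54000 mol → 0.54000 mol Zr, 1.08000 mol O.
SiO2: 32.88/60.083 = 0.54724 mol → 0.54724 mol Si, 1.09448 mol O.
Total oxygen = 2.17448 mol. Normalization factor = 4/2.17448 = 1.83952.
Zr per 4 O = 0.54000 × 1.83952 = 0.993.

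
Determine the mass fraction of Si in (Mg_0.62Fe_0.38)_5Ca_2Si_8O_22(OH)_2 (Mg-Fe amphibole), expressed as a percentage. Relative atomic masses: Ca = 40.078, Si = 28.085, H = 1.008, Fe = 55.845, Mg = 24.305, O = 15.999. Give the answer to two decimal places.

25.76 weight percent

M((Mg_0.62Fe_0.38)_5Ca_2Si_8O_22(OH)_2) = 872.279 g/mol.
Si contributes 8 × 28.085 = 224.680 g per mole.
224.680/872.279 = 0.2576 → 25.76%.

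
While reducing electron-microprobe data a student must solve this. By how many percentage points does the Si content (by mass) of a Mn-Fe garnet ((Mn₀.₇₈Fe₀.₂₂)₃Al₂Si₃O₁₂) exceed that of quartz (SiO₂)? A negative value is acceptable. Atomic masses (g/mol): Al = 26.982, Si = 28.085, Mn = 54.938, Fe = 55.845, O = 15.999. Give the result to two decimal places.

M((Mn₀.₇₈Fe₀.₂₂)₃Al₂Si₃O₁₂) = 495.620 g/mol, so wt% Si = 84.255/495.620 × 100 = 17.00%.
M(SiO₂) = 60.083 g/mol, so wt% Si = 28.085/60.083 × 100 = 46.74%.
17.00 − 46.74 = -29.74 pp.

-29.74 percentage points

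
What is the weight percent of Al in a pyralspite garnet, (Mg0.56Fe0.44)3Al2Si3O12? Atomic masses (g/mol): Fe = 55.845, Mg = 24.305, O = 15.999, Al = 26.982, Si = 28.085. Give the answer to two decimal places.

12.13 mass %

Formula mass = 1.68·24.305 + 1.32·55.845 + 2·26.982 + 3·28.085 + 12·15.999 = 444.755 g/mol, of which 53.964 g is Al.
So Al makes up 53.964/444.755 = 0.1213 of the mass, i.e. 12.13%.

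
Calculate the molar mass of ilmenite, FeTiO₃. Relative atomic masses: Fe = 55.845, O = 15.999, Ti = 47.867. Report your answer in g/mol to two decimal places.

The formula mass is the sum 1*55.845 + 1*47.867 + 3*15.999.

151.71 g/mol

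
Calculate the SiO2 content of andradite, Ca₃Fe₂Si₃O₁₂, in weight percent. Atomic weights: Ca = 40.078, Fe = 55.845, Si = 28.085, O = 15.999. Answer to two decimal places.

35.47 wt%

M(Ca₃Fe₂Si₃O₁₂) = 508.167 g/mol; M(SiO2) = 60.083 g/mol.
Moles SiO2 per formula unit = 3 Si ÷ 1 = 3.0000.
SiO2 fraction = (3.0000 × 60.083) / 508.167 = 180.249/508.167 = 0.3547.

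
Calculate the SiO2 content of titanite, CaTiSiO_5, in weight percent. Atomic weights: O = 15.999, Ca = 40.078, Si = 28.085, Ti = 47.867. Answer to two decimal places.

Formula mass = 196.025 g/mol.
1 Si → 1.0000 mol SiO2 per formula unit; M(SiO2) = 60.083, so SiO2 mass = 60.083 g.
60.083/196.025 × 100 = 30.65 wt%.

30.65 wt%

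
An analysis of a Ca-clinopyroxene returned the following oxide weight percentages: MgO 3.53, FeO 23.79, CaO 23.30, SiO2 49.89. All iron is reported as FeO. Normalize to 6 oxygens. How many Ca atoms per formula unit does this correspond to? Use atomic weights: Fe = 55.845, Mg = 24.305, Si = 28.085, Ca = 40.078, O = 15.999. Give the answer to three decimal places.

0.999 Ca apfu

MgO: 3.53/40.304 = 0.08758 mol → 0.08758 mol Mg, 0.08758 mol O.
FeO: 23.79/71.844 = 0.33113 mol → 0.33113 mol Fe, 0.33113 mol O.
CaO: 23.30/56.077 = 0.41550 mol → 0.41550 mol Ca, 0.41550 mol O.
SiO2: 49.89/60.083 = 0.83035 mol → 0.83035 mol Si, 1.66070 mol O.
Total oxygen = 2.49491 mol. Normalization factor = 6/2.49491 = 2.40490.
Ca per 6 O = 0.41550 × 2.40490 = 0.999.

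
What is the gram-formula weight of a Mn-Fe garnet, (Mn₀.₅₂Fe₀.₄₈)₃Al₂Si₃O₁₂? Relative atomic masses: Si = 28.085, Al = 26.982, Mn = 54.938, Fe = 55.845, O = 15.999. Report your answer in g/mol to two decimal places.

496.33 g/mol

The formula mass is the sum 1.56·54.938 + 1.44·55.845 + 2·26.982 + 3·28.085 + 12·15.999.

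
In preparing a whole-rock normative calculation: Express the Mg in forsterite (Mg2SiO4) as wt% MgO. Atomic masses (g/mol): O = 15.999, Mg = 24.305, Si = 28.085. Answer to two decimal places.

57.29 wt%

Molar mass of Mg2SiO4 = 2*24.305 + 1*28.085 + 4*15.999 = 140.691 g/mol.
Each formula unit contains 2 Mg, equivalent to 2/1 = 2.0000 mol MgO.
M(MgO) = 1×24.305 + 1×15.999 = 40.304 g/mol.
Mass of MgO per formula unit = 2.0000 × 40.304 = 80.608 g.
MgO wt% = 80.608 / 140.691 × 100 = 57.29%.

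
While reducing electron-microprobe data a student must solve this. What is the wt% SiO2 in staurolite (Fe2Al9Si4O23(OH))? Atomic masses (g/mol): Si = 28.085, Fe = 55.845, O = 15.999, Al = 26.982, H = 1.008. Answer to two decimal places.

Formula mass = 851.852 g/mol.
4 Si → 4.0000 mol SiO2 per formula unit; M(SiO2) = 60.083, so SiO2 mass = 240.332 g.
240.332/851.852 × 100 = 28.21 wt%.

28.21 wt%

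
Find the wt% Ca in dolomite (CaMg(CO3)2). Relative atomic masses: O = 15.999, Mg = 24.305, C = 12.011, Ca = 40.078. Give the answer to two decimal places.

21.73 weight percent

Molar mass of CaMg(CO3)2: 1*40.078 + 1*24.305 + 2*12.011 + 6*15.999 = 184.399 g/mol.
Mass of Ca per formula unit: 1 × 40.078 = 40.078 g.
Weight fraction Ca = 40.078 / 184.399 = 0.2173.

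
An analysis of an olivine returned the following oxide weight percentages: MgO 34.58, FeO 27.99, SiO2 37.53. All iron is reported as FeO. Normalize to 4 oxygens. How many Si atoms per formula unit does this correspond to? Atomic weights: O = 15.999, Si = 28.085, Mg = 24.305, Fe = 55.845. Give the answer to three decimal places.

MgO (M=40.304): mol = 0.85798; Mg = 0.85798, O = 0.85798.
FeO (M=71.844): mol = 0.38959; Fe = 0.38959, O = 0.38959.
SiO2 (M=60.083): mol = 0.62464; Si = 0.62464, O = 1.24928.
ΣO = 2.49685; factor = 4/ΣO = 1.60202.
Si apfu = 0.62464 × 1.60202 = 1.001.

1.001 Si apfu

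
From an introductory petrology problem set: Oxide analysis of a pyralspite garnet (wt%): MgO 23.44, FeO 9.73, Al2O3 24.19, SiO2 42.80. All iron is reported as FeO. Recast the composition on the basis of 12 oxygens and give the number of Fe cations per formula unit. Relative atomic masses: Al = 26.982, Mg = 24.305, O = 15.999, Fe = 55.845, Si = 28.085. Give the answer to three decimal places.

MgO: 23.44/40.304 = 0.58158 mol → 0.58158 mol Mg, 0.58158 mol O.
FeO: 9.73/71.844 = 0.13543 mol → 0.13543 mol Fe, 0.13543 mol O.
Al2O3: 24.19/101.961 = 0.23725 mol → 0.47450 mol Al, 0.71175 mol O.
SiO2: 42.80/60.083 = 0.71235 mol → 0.71235 mol Si, 1.42470 mol O.
Total oxygen = 2.85346 mol. Normalization factor = 12/2.85346 = 4.20542.
Fe per 12 O = 0.13543 × 4.20542 = 0.570.

0.570 Fe apfu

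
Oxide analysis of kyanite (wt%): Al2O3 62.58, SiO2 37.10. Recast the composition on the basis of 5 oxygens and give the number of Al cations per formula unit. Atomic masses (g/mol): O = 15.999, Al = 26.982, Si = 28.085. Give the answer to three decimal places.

Al2O3: 62.58/101.961 = 0.61376 mol → 1.22752 mol Al, 1.84128 mol O.
SiO2: 37.10/60.083 = 0.61748 mol → 0.61748 mol Si, 1.23496 mol O.
Total oxygen = 3.07624 mol. Normalization factor = 5/3.07624 = 1.62536.
Al per 5 O = 1.22752 × 1.62536 = 1.995.

1.995 Al apfu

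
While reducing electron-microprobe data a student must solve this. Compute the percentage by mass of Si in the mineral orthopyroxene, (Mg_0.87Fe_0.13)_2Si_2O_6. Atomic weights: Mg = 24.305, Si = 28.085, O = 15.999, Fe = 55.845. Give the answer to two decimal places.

26.88 weight percent

Formula mass = 1.74*24.305 + 0.26*55.845 + 2*28.085 + 6*15.999 = 208.974 g/mol, of which 56.170 g is Si.
So Si makes up 56.170/208.974 = 0.2688 of the mass, i.e. 26.88%.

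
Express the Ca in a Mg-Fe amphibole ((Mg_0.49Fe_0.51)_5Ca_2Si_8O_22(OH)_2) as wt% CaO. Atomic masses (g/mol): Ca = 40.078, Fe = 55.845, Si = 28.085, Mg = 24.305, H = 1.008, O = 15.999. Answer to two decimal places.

12.56 wt%

Formula mass = 892.780 g/mol.
2 Ca → 2.0000 mol CaO per formula unit; M(CaO) = 56.077, so CaO mass = 112.154 g.
112.154/892.780 × 100 = 12.56 wt%.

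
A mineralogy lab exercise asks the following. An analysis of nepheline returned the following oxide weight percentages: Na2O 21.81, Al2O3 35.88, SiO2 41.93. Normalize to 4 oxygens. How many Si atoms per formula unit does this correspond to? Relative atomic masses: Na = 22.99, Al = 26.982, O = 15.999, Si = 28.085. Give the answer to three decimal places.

21.81 wt% Na2O ÷ 61.979 g/mol = 0.35189 mol, giving 0.70378 Na and 0.35189 O.
35.88 wt% Al2O3 ÷ 101.961 g/mol = 0.35190 mol, giving 0.70380 Al and 1.05570 O.
41.93 wt% SiO2 ÷ 60.083 g/mol = 0.69787 mol, giving 0.69787 Si and 1.39574 O.
Oxygen sums to 2.80333; scaling by 4/2.80333 = 1.42687 puts the formula on 4 O.
Si: 0.69787 × 1.42687 = 0.996 atoms per formula unit.

0.996 Si apfu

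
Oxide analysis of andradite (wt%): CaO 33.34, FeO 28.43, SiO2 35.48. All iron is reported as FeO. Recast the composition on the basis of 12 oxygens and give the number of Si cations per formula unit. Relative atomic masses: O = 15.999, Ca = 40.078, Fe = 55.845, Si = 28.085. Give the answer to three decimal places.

CaO: 33.34/56.077 = 0.59454 mol → 0.59454 mol Ca, 0.59454 mol O.
FeO: 28.43/71.844 = 0.39572 mol → 0.39572 mol Fe, 0.39572 mol O.
SiO2: 35.48/60.083 = 0.59052 mol → 0.59052 mol Si, 1.18104 mol O.
Total oxygen = 2.17130 mol. Normalization factor = 12/2.17130 = 5.52664.
Si per 12 O = 0.59052 × 5.52664 = 3.264.

3.264 Si apfu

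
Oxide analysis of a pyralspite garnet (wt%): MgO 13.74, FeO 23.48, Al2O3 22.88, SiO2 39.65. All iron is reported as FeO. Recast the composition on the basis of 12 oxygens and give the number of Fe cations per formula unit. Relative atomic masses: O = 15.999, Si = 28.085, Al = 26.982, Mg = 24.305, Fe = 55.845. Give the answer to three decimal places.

MgO: 13.74/40.304 = 0.34091 mol → 0.34091 mol Mg, 0.34091 mol O.
FeO: 23.48/71.844 = 0.32682 mol → 0.32682 mol Fe, 0.32682 mol O.
Al2O3: 22.88/101.961 = 0.22440 mol → 0.44880 mol Al, 0.67320 mol O.
SiO2: 39.65/60.083 = 0.65992 mol → 0.65992 mol Si, 1.31984 mol O.
Total oxygen = 2.66077 mol. Normalization factor = 12/2.66077 = 4.50997.
Fe per 12 O = 0.32682 × 4.50997 = 1.474.

1.474 Fe apfu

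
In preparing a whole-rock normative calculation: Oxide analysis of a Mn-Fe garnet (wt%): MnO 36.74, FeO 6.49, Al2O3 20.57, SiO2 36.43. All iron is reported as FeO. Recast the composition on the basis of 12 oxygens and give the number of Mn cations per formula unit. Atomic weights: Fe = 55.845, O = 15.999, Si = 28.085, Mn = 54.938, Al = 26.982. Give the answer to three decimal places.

2.562 Mn apfu

36.74 wt% MnO ÷ 70.937 g/mol = 0.51792 mol, giving 0.51792 Mn and 0.51792 O.
6.49 wt% FeO ÷ 71.844 g/mol = 0.09033 mol, giving 0.09033 Fe and 0.09033 O.
20.57 wt% Al2O3 ÷ 101.961 g/mol = 0.20174 mol, giving 0.40348 Al and 0.60522 O.
36.43 wt% SiO2 ÷ 60.083 g/mol = 0.60633 mol, giving 0.60633 Si and 1.21266 O.
Oxygen sums to 2.42613; scaling by 12/2.42613 = 4.94615 puts the formula on 12 O.
Mn: 0.51792 × 4.94615 = 2.562 atoms per formula unit.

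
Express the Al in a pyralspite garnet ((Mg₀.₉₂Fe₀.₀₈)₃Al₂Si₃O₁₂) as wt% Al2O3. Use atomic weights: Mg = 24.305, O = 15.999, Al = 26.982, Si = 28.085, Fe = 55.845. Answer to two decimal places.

24.83 wt%

Molar mass of (Mg₀.₉₂Fe₀.₀₈)₃Al₂Si₃O₁₂ = 2.76×24.305 + 0.24×55.845 + 2×26.982 + 3×28.085 + 12×15.999 = 410.692 g/mol.
Each formula unit contains 2 Al, equivalent to 2/2 = 1.0000 mol Al2O3.
M(Al2O3) = 2×26.982 + 3×15.999 = 101.961 g/mol.
Mass of Al2O3 per formula unit = 1.0000 × 101.961 = 101.961 g.
Al2O3 wt% = 101.961 / 410.692 × 100 = 24.83%.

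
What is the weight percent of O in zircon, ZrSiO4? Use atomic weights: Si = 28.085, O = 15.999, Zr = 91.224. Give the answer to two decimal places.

Molar mass of ZrSiO4: 1*91.224 + 1*28.085 + 4*15.999 = 183.305 g/mol.
Mass of O per formula unit: 4 × 15.999 = 63.996 g.
Weight fraction O = 63.996 / 183.305 = 0.3491.

34.91 mass %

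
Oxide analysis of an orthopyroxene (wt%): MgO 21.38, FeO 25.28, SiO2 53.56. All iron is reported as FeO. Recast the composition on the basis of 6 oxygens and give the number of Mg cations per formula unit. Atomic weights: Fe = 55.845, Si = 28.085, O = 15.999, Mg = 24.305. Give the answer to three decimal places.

1.194 Mg apfu

MgO: 21.38/40.304 = 0.53047 mol → 0.53047 mol Mg, 0.53047 mol O.
FeO: 25.28/71.844 = 0.35187 mol → 0.35187 mol Fe, 0.35187 mol O.
SiO2: 53.56/60.083 = 0.89143 mol → 0.89143 mol Si, 1.78286 mol O.
Total oxygen = 2.66520 mol. Normalization factor = 6/2.66520 = 2.25124.
Mg per 6 O = 0.53047 × 2.25124 = 1.194.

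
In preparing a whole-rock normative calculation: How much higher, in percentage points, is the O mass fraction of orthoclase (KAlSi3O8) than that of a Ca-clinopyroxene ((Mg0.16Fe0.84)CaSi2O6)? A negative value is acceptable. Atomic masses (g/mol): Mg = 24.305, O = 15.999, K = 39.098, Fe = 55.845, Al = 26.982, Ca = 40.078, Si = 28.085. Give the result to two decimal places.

O in KAlSi3O8: molar mass 278.327 g/mol; 8×15.999 = 127.992 g → 45.99 wt%.
O in (Mg0.16Fe0.84)CaSi2O6: molar mass 243.041 g/mol; 6×15.999 = 95.994 g → 39.50 wt%.
Difference = 45.99 − 39.50 = 6.49 percentage points.

6.49 percentage points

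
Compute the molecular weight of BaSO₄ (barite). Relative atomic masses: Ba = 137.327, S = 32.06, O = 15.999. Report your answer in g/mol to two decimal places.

The formula mass is the sum 1*137.327 + 1*32.06 + 4*15.999.

233.38 g/mol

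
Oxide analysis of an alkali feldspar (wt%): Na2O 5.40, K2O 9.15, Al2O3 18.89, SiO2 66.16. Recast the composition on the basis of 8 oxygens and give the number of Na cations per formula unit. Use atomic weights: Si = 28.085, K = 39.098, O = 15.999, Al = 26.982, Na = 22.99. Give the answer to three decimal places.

0.474 Na apfu

Na2O (M=61.979): mol = 0.08713; Na = 0.17426, O = 0.08713.
K2O (M=94.195): mol = 0.09714; K = 0.19428, O = 0.09714.
Al2O3 (M=101.961): mol = 0.18527; Al = 0.37054, O = 0.55581.
SiO2 (M=60.083): mol = 1.10114; Si = 1.10114, O = 2.20228.
ΣO = 2.94236; factor = 8/ΣO = 2.71891.
Na apfu = 0.17426 × 2.71891 = 0.474.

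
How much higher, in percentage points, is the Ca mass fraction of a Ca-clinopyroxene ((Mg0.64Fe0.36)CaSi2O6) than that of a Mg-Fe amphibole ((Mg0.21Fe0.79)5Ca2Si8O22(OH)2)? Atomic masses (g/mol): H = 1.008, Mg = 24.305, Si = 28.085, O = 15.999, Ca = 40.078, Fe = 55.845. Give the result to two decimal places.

9.03 percentage points

First mineral: 40.078 g Ca in 227.901 g formula = 17.59 wt% Ca.
Second mineral: 80.156 g Ca in 936.936 g formula = 8.56 wt% Ca.
17.59% − 8.56% gives a difference of 9.03 percentage points.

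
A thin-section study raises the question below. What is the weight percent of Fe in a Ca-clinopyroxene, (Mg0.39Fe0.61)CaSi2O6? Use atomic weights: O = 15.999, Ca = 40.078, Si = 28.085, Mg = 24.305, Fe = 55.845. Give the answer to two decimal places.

Formula mass = 0.39·24.305 + 0.61·55.845 + 1·40.078 + 2·28.085 + 6·15.999 = 235.786 g/mol, of which 34.065 g is Fe.
So Fe makes up 34.065/235.786 = 0.1445 of the mass, i.e. 14.45%.

14.45 wt%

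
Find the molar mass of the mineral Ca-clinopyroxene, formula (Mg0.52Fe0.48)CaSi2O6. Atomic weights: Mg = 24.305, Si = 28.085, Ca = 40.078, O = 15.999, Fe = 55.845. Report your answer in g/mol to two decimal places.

Mg: 0.52 × 24.305 = 12.6386
Fe: 0.48 × 55.845 = 26.8056
Ca: 1 × 40.078 = 40.0780
Si: 2 × 28.085 = 56.1700
O: 6 × 15.999 = 95.9940
Summing the contributions gives the formula mass.

231.69 g/mol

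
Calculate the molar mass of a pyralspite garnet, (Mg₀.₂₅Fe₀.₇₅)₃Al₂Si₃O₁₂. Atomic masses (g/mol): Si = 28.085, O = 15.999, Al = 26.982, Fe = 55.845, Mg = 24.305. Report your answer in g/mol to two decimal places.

M = 0.75(24.305) + 2.25(55.845) + 2(26.982) + 3(28.085) + 12(15.999)

474.09 g/mol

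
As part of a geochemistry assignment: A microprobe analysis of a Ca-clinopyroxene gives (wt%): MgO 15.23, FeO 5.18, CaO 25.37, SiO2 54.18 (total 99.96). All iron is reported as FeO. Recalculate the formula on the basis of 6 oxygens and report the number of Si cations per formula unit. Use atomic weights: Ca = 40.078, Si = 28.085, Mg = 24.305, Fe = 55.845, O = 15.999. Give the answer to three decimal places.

2.000 Si apfu

MgO (M=40.304): mol = 0.37788; Mg = 0.37788, O = 0.37788.
FeO (M=71.844): mol = 0.07210; Fe = 0.07210, O = 0.07210.
CaO (M=56.077): mol = 0.45241; Ca = 0.45241, O = 0.45241.
SiO2 (M=60.083): mol = 0.90175; Si = 0.90175, O = 1.80350.
ΣO = 2.70589; factor = 6/ΣO = 2.21739.
Si apfu = 0.90175 × 2.21739 = 2.000.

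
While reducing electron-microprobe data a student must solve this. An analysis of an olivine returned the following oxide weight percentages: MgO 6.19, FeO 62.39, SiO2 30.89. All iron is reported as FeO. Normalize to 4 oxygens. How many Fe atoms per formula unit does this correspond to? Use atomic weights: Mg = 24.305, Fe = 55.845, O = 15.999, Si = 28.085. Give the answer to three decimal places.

1.694 Fe apfu

MgO (M=40.304): mol = 0.15358; Mg = 0.15358, O = 0.15358.
FeO (M=71.844): mol = 0.86841; Fe = 0.86841, O = 0.86841.
SiO2 (M=60.083): mol = 0.51412; Si = 0.51412, O = 1.02824.
ΣO = 2.05023; factor = 4/ΣO = 1.95100.
Fe apfu = 0.86841 × 1.95100 = 1.694.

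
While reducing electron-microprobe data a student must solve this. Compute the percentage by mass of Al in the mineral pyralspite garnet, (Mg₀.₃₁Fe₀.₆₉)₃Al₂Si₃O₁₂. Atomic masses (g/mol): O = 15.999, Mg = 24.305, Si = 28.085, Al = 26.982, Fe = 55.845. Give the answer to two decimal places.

Molar mass of (Mg₀.₃₁Fe₀.₆₉)₃Al₂Si₃O₁₂: 0.93*24.305 + 2.07*55.845 + 2*26.982 + 3*28.085 + 12*15.999 = 468.410 g/mol.
Mass of Al per formula unit: 2 × 26.982 = 53.964 g.
Weight fraction Al = 53.964 / 468.410 = 0.1152.

11.52 wt%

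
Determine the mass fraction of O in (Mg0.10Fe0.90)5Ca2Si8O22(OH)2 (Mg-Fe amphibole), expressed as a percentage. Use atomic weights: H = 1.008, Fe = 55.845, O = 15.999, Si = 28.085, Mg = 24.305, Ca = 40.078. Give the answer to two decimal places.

40.24 weight percent

Formula mass = 0.50*24.305 + 4.50*55.845 + 2*40.078 + 8*28.085 + 24*15.999 + 2*1.008 = 954.283 g/mol, of which 383.976 g is O.
So O makes up 383.976/954.283 = 0.4024 of the mass, i.e. 40.24%.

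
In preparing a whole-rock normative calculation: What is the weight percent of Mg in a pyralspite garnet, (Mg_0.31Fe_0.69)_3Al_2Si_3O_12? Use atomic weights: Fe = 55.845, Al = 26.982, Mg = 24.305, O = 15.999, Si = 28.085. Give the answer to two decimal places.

Formula mass = 0.93×24.305 + 2.07×55.845 + 2×26.982 + 3×28.085 + 12×15.999 = 468.410 g/mol, of which 22.604 g is Mg.
So Mg makes up 22.604/468.410 = 0.0483 of the mass, i.e. 4.83%.

4.83 weight percent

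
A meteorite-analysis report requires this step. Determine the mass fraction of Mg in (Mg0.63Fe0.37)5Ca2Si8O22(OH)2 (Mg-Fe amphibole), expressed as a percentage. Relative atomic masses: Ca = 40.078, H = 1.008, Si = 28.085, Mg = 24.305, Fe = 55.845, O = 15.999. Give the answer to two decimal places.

8.79 mass %

M((Mg0.63Fe0.37)5Ca2Si8O22(OH)2) = 870.702 g/mol.
Mg contributes 3.15 × 24.305 = 76.561 g per mole.
76.561/870.702 = 0.0879 → 8.79%.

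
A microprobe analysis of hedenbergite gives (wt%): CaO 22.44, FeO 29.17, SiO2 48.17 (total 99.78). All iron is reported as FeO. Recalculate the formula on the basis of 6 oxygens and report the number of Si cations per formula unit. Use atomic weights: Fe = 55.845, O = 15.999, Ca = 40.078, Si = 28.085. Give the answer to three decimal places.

CaO: 22.44/56.077 = 0.40016 mol → 0.40016 mol Ca, 0.40016 mol O.
FeO: 29.17/71.844 = 0.40602 mol → 0.40602 mol Fe, 0.40602 mol O.
SiO2: 48.17/60.083 = 0.80172 mol → 0.80172 mol Si, 1.60344 mol O.
Total oxygen = 2.40962 mol. Normalization factor = 6/2.40962 = 2.49002.
Si per 6 O = 0.80172 × 2.49002 = 1.996.

1.996 Si apfu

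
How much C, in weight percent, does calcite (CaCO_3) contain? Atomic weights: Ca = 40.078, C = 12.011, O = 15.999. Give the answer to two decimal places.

Molar mass of CaCO_3: 1*40.078 + 1*12.011 + 3*15.999 = 100.086 g/mol.
Mass of C per formula unit: 1 × 12.011 = 12.011 g.
Weight fraction C = 12.011 / 100.086 = 0.1200.

12.00 weight percent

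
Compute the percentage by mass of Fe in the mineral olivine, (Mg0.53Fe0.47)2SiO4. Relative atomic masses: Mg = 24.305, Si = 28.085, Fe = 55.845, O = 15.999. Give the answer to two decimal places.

M((Mg0.53Fe0.47)2SiO4) = 170.339 g/mol.
Fe contributes 0.94 × 55.845 = 52.494 g per mole.
52.494/170.339 = 0.3082 → 30.82%.

30.82 weight percent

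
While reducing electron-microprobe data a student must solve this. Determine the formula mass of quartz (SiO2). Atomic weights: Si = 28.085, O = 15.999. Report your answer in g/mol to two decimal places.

60.08 g/mol

M = 1×28.085 + 2×15.999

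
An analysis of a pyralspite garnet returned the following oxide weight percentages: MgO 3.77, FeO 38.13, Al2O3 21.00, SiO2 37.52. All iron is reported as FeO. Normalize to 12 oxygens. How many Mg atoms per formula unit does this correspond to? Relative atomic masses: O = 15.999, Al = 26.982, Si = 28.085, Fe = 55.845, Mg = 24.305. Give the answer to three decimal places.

0.451 Mg apfu

MgO (M=40.304): mol = 0.09354; Mg = 0.09354, O = 0.09354.
FeO (M=71.844): mol = 0.53073; Fe = 0.53073, O = 0.53073.
Al2O3 (M=101.961): mol = 0.20596; Al = 0.41192, O = 0.61788.
SiO2 (M=60.083): mol = 0.62447; Si = 0.62447, O = 1.24894.
ΣO = 2.49109; factor = 12/ΣO = 4.81717.
Mg apfu = 0.09354 × 4.81717 = 0.451.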